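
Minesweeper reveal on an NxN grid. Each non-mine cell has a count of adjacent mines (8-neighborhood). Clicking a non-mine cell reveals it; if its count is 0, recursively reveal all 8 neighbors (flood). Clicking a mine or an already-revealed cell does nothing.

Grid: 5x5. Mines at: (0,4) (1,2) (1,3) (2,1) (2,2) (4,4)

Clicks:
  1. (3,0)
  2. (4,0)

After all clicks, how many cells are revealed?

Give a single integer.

Click 1 (3,0) count=1: revealed 1 new [(3,0)] -> total=1
Click 2 (4,0) count=0: revealed 7 new [(3,1) (3,2) (3,3) (4,0) (4,1) (4,2) (4,3)] -> total=8

Answer: 8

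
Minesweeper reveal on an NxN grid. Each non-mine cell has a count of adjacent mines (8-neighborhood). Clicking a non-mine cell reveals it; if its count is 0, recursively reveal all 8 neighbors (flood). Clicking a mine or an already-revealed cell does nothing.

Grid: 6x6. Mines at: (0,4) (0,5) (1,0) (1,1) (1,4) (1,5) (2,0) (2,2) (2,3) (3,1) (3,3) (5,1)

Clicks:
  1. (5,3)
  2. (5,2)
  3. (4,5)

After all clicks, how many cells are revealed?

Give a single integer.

Click 1 (5,3) count=0: revealed 12 new [(2,4) (2,5) (3,4) (3,5) (4,2) (4,3) (4,4) (4,5) (5,2) (5,3) (5,4) (5,5)] -> total=12
Click 2 (5,2) count=1: revealed 0 new [(none)] -> total=12
Click 3 (4,5) count=0: revealed 0 new [(none)] -> total=12

Answer: 12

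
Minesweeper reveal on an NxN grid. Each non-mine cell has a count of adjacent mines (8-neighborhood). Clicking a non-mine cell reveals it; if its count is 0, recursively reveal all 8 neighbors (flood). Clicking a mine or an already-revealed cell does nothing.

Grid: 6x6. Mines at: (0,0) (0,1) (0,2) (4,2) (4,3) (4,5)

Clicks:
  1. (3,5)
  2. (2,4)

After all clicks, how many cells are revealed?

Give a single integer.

Click 1 (3,5) count=1: revealed 1 new [(3,5)] -> total=1
Click 2 (2,4) count=0: revealed 24 new [(0,3) (0,4) (0,5) (1,0) (1,1) (1,2) (1,3) (1,4) (1,5) (2,0) (2,1) (2,2) (2,3) (2,4) (2,5) (3,0) (3,1) (3,2) (3,3) (3,4) (4,0) (4,1) (5,0) (5,1)] -> total=25

Answer: 25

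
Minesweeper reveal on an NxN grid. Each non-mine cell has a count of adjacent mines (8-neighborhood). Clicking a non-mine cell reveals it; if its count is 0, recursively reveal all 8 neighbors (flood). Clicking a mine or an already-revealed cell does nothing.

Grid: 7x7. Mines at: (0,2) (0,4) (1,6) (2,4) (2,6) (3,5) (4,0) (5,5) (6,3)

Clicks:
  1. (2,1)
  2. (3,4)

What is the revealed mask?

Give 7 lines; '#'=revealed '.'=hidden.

Answer: ##.....
####...
####...
#####..
.####..
.####..
.......

Derivation:
Click 1 (2,1) count=0: revealed 23 new [(0,0) (0,1) (1,0) (1,1) (1,2) (1,3) (2,0) (2,1) (2,2) (2,3) (3,0) (3,1) (3,2) (3,3) (3,4) (4,1) (4,2) (4,3) (4,4) (5,1) (5,2) (5,3) (5,4)] -> total=23
Click 2 (3,4) count=2: revealed 0 new [(none)] -> total=23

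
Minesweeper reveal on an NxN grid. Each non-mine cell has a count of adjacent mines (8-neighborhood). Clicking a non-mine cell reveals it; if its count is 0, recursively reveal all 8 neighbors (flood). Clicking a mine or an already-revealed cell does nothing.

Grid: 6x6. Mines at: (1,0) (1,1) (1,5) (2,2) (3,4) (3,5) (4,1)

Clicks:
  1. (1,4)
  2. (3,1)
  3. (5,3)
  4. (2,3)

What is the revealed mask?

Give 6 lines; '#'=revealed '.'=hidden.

Click 1 (1,4) count=1: revealed 1 new [(1,4)] -> total=1
Click 2 (3,1) count=2: revealed 1 new [(3,1)] -> total=2
Click 3 (5,3) count=0: revealed 8 new [(4,2) (4,3) (4,4) (4,5) (5,2) (5,3) (5,4) (5,5)] -> total=10
Click 4 (2,3) count=2: revealed 1 new [(2,3)] -> total=11

Answer: ......
....#.
...#..
.#....
..####
..####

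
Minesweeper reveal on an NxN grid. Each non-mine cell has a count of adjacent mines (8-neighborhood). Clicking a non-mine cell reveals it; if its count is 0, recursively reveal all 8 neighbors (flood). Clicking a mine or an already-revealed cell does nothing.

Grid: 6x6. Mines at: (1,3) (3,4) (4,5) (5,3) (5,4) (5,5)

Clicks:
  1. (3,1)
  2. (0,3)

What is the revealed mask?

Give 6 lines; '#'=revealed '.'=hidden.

Click 1 (3,1) count=0: revealed 21 new [(0,0) (0,1) (0,2) (1,0) (1,1) (1,2) (2,0) (2,1) (2,2) (2,3) (3,0) (3,1) (3,2) (3,3) (4,0) (4,1) (4,2) (4,3) (5,0) (5,1) (5,2)] -> total=21
Click 2 (0,3) count=1: revealed 1 new [(0,3)] -> total=22

Answer: ####..
###...
####..
####..
####..
###...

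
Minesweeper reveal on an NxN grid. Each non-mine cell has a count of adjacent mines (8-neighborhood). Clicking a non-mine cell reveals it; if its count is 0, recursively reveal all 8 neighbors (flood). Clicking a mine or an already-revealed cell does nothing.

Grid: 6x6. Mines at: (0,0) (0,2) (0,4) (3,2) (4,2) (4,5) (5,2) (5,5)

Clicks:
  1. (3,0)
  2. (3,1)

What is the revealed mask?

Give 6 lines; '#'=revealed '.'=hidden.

Answer: ......
##....
##....
##....
##....
##....

Derivation:
Click 1 (3,0) count=0: revealed 10 new [(1,0) (1,1) (2,0) (2,1) (3,0) (3,1) (4,0) (4,1) (5,0) (5,1)] -> total=10
Click 2 (3,1) count=2: revealed 0 new [(none)] -> total=10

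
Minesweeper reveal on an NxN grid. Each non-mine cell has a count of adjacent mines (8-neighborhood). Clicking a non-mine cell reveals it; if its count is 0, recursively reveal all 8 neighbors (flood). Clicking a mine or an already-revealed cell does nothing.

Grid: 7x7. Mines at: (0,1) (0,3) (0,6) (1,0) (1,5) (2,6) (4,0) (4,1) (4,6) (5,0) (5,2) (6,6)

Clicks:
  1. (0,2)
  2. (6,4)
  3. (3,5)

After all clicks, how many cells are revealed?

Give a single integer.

Answer: 25

Derivation:
Click 1 (0,2) count=2: revealed 1 new [(0,2)] -> total=1
Click 2 (6,4) count=0: revealed 24 new [(1,1) (1,2) (1,3) (1,4) (2,1) (2,2) (2,3) (2,4) (2,5) (3,1) (3,2) (3,3) (3,4) (3,5) (4,2) (4,3) (4,4) (4,5) (5,3) (5,4) (5,5) (6,3) (6,4) (6,5)] -> total=25
Click 3 (3,5) count=2: revealed 0 new [(none)] -> total=25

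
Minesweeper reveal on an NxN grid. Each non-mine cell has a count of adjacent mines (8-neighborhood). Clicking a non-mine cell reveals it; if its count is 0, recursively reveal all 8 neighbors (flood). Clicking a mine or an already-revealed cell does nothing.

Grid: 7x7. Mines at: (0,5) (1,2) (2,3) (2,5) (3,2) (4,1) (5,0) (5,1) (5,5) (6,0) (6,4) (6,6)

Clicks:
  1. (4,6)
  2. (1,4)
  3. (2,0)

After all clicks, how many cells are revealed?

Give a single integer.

Answer: 10

Derivation:
Click 1 (4,6) count=1: revealed 1 new [(4,6)] -> total=1
Click 2 (1,4) count=3: revealed 1 new [(1,4)] -> total=2
Click 3 (2,0) count=0: revealed 8 new [(0,0) (0,1) (1,0) (1,1) (2,0) (2,1) (3,0) (3,1)] -> total=10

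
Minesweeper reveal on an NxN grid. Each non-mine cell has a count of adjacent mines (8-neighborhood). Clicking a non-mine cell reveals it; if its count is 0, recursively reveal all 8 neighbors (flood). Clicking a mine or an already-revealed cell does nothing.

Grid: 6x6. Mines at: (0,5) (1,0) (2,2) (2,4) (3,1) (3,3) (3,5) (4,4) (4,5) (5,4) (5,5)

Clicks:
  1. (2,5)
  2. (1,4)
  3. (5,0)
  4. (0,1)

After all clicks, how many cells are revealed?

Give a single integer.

Click 1 (2,5) count=2: revealed 1 new [(2,5)] -> total=1
Click 2 (1,4) count=2: revealed 1 new [(1,4)] -> total=2
Click 3 (5,0) count=0: revealed 8 new [(4,0) (4,1) (4,2) (4,3) (5,0) (5,1) (5,2) (5,3)] -> total=10
Click 4 (0,1) count=1: revealed 1 new [(0,1)] -> total=11

Answer: 11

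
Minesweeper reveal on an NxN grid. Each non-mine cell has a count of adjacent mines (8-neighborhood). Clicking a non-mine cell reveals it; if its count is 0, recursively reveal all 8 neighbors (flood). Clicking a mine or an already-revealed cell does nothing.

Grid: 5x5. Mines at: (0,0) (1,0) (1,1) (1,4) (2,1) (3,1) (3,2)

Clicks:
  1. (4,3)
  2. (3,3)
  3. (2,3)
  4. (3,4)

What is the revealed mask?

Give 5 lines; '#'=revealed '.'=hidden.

Click 1 (4,3) count=1: revealed 1 new [(4,3)] -> total=1
Click 2 (3,3) count=1: revealed 1 new [(3,3)] -> total=2
Click 3 (2,3) count=2: revealed 1 new [(2,3)] -> total=3
Click 4 (3,4) count=0: revealed 3 new [(2,4) (3,4) (4,4)] -> total=6

Answer: .....
.....
...##
...##
...##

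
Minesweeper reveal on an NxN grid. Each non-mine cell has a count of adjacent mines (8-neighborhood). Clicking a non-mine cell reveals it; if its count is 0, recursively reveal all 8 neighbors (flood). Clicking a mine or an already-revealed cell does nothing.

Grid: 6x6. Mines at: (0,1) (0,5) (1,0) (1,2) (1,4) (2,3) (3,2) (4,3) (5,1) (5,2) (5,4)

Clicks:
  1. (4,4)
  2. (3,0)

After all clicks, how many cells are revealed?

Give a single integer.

Click 1 (4,4) count=2: revealed 1 new [(4,4)] -> total=1
Click 2 (3,0) count=0: revealed 6 new [(2,0) (2,1) (3,0) (3,1) (4,0) (4,1)] -> total=7

Answer: 7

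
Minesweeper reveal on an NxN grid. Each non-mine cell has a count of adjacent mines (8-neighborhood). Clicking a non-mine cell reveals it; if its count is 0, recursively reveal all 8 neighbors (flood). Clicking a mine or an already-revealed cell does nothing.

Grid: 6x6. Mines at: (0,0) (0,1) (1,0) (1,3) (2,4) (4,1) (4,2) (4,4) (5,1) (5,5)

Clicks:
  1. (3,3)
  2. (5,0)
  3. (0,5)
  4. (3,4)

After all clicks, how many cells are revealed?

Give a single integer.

Click 1 (3,3) count=3: revealed 1 new [(3,3)] -> total=1
Click 2 (5,0) count=2: revealed 1 new [(5,0)] -> total=2
Click 3 (0,5) count=0: revealed 4 new [(0,4) (0,5) (1,4) (1,5)] -> total=6
Click 4 (3,4) count=2: revealed 1 new [(3,4)] -> total=7

Answer: 7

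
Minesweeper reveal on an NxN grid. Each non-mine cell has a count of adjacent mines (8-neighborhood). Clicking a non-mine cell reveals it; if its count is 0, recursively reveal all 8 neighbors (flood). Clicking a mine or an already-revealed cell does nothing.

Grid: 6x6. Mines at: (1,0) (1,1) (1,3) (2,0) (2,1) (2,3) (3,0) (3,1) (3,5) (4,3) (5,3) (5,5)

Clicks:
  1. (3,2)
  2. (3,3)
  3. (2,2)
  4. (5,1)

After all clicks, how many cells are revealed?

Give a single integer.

Answer: 9

Derivation:
Click 1 (3,2) count=4: revealed 1 new [(3,2)] -> total=1
Click 2 (3,3) count=2: revealed 1 new [(3,3)] -> total=2
Click 3 (2,2) count=5: revealed 1 new [(2,2)] -> total=3
Click 4 (5,1) count=0: revealed 6 new [(4,0) (4,1) (4,2) (5,0) (5,1) (5,2)] -> total=9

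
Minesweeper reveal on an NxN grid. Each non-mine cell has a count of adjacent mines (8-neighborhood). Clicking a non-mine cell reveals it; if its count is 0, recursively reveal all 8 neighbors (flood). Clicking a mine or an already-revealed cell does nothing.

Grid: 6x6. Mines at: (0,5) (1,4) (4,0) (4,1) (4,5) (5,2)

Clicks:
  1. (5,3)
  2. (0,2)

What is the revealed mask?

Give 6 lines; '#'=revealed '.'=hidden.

Click 1 (5,3) count=1: revealed 1 new [(5,3)] -> total=1
Click 2 (0,2) count=0: revealed 21 new [(0,0) (0,1) (0,2) (0,3) (1,0) (1,1) (1,2) (1,3) (2,0) (2,1) (2,2) (2,3) (2,4) (3,0) (3,1) (3,2) (3,3) (3,4) (4,2) (4,3) (4,4)] -> total=22

Answer: ####..
####..
#####.
#####.
..###.
...#..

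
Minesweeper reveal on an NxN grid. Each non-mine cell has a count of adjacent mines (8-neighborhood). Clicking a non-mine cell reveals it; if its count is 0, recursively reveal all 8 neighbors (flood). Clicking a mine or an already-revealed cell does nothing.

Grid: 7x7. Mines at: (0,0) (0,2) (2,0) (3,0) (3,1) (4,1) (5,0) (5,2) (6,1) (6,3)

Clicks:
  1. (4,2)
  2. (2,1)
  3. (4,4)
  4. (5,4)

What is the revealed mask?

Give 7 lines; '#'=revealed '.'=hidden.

Click 1 (4,2) count=3: revealed 1 new [(4,2)] -> total=1
Click 2 (2,1) count=3: revealed 1 new [(2,1)] -> total=2
Click 3 (4,4) count=0: revealed 30 new [(0,3) (0,4) (0,5) (0,6) (1,2) (1,3) (1,4) (1,5) (1,6) (2,2) (2,3) (2,4) (2,5) (2,6) (3,2) (3,3) (3,4) (3,5) (3,6) (4,3) (4,4) (4,5) (4,6) (5,3) (5,4) (5,5) (5,6) (6,4) (6,5) (6,6)] -> total=32
Click 4 (5,4) count=1: revealed 0 new [(none)] -> total=32

Answer: ...####
..#####
.######
..#####
..#####
...####
....###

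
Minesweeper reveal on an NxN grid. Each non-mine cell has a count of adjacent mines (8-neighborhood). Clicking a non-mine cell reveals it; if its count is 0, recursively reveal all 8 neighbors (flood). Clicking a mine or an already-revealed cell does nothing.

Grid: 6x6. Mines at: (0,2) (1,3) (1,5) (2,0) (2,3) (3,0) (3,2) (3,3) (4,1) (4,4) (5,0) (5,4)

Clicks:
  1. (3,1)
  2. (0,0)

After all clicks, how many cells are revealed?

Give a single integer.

Click 1 (3,1) count=4: revealed 1 new [(3,1)] -> total=1
Click 2 (0,0) count=0: revealed 4 new [(0,0) (0,1) (1,0) (1,1)] -> total=5

Answer: 5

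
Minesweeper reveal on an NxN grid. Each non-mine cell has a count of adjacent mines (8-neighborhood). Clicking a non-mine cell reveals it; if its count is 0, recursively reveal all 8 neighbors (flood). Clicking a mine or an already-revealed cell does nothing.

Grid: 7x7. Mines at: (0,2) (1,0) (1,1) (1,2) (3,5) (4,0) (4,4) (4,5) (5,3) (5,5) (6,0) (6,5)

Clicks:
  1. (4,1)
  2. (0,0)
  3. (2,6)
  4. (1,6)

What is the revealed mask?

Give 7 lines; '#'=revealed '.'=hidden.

Click 1 (4,1) count=1: revealed 1 new [(4,1)] -> total=1
Click 2 (0,0) count=2: revealed 1 new [(0,0)] -> total=2
Click 3 (2,6) count=1: revealed 1 new [(2,6)] -> total=3
Click 4 (1,6) count=0: revealed 11 new [(0,3) (0,4) (0,5) (0,6) (1,3) (1,4) (1,5) (1,6) (2,3) (2,4) (2,5)] -> total=14

Answer: #..####
...####
...####
.......
.#.....
.......
.......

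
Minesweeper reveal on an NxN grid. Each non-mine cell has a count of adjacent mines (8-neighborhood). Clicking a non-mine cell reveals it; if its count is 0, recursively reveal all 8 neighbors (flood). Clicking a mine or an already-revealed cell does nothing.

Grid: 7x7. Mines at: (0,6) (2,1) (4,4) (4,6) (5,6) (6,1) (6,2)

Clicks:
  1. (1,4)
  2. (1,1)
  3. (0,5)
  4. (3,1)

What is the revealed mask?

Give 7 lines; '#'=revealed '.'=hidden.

Answer: ######.
#######
..#####
.######
.......
.......
.......

Derivation:
Click 1 (1,4) count=0: revealed 23 new [(0,0) (0,1) (0,2) (0,3) (0,4) (0,5) (1,0) (1,1) (1,2) (1,3) (1,4) (1,5) (1,6) (2,2) (2,3) (2,4) (2,5) (2,6) (3,2) (3,3) (3,4) (3,5) (3,6)] -> total=23
Click 2 (1,1) count=1: revealed 0 new [(none)] -> total=23
Click 3 (0,5) count=1: revealed 0 new [(none)] -> total=23
Click 4 (3,1) count=1: revealed 1 new [(3,1)] -> total=24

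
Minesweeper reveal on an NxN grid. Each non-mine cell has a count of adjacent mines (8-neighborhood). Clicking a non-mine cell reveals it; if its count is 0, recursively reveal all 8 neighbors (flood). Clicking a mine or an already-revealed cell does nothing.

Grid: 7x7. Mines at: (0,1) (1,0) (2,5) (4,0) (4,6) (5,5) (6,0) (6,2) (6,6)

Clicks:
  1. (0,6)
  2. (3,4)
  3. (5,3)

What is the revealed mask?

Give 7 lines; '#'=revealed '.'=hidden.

Click 1 (0,6) count=0: revealed 27 new [(0,2) (0,3) (0,4) (0,5) (0,6) (1,1) (1,2) (1,3) (1,4) (1,5) (1,6) (2,1) (2,2) (2,3) (2,4) (3,1) (3,2) (3,3) (3,4) (4,1) (4,2) (4,3) (4,4) (5,1) (5,2) (5,3) (5,4)] -> total=27
Click 2 (3,4) count=1: revealed 0 new [(none)] -> total=27
Click 3 (5,3) count=1: revealed 0 new [(none)] -> total=27

Answer: ..#####
.######
.####..
.####..
.####..
.####..
.......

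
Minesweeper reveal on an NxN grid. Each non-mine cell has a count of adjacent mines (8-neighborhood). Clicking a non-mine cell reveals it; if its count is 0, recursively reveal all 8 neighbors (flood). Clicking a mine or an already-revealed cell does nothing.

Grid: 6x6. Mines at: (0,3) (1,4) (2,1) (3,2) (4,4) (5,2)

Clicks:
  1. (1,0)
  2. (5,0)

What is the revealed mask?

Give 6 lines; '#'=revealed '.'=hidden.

Click 1 (1,0) count=1: revealed 1 new [(1,0)] -> total=1
Click 2 (5,0) count=0: revealed 6 new [(3,0) (3,1) (4,0) (4,1) (5,0) (5,1)] -> total=7

Answer: ......
#.....
......
##....
##....
##....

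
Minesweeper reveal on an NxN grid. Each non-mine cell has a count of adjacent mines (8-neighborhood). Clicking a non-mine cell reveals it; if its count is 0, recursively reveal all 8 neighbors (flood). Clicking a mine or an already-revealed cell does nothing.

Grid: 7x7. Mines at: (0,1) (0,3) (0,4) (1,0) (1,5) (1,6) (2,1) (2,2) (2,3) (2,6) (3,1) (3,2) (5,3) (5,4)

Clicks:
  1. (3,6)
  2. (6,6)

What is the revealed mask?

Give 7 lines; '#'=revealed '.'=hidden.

Click 1 (3,6) count=1: revealed 1 new [(3,6)] -> total=1
Click 2 (6,6) count=0: revealed 7 new [(3,5) (4,5) (4,6) (5,5) (5,6) (6,5) (6,6)] -> total=8

Answer: .......
.......
.......
.....##
.....##
.....##
.....##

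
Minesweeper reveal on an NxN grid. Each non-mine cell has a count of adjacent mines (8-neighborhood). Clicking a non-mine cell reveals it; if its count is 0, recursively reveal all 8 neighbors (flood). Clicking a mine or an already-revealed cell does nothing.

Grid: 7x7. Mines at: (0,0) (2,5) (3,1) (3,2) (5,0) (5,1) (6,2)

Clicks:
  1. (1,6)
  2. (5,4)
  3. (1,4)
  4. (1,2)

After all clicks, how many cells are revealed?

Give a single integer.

Answer: 32

Derivation:
Click 1 (1,6) count=1: revealed 1 new [(1,6)] -> total=1
Click 2 (5,4) count=0: revealed 16 new [(3,3) (3,4) (3,5) (3,6) (4,3) (4,4) (4,5) (4,6) (5,3) (5,4) (5,5) (5,6) (6,3) (6,4) (6,5) (6,6)] -> total=17
Click 3 (1,4) count=1: revealed 1 new [(1,4)] -> total=18
Click 4 (1,2) count=0: revealed 14 new [(0,1) (0,2) (0,3) (0,4) (0,5) (0,6) (1,1) (1,2) (1,3) (1,5) (2,1) (2,2) (2,3) (2,4)] -> total=32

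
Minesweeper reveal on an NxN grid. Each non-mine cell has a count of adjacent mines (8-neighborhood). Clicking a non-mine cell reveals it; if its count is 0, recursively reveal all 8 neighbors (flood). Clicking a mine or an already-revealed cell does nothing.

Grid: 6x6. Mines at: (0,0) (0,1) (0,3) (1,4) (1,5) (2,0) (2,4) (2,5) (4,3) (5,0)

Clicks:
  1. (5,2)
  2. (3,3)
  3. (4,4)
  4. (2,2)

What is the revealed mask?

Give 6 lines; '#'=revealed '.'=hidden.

Answer: ......
.###..
.###..
.###..
....#.
..#...

Derivation:
Click 1 (5,2) count=1: revealed 1 new [(5,2)] -> total=1
Click 2 (3,3) count=2: revealed 1 new [(3,3)] -> total=2
Click 3 (4,4) count=1: revealed 1 new [(4,4)] -> total=3
Click 4 (2,2) count=0: revealed 8 new [(1,1) (1,2) (1,3) (2,1) (2,2) (2,3) (3,1) (3,2)] -> total=11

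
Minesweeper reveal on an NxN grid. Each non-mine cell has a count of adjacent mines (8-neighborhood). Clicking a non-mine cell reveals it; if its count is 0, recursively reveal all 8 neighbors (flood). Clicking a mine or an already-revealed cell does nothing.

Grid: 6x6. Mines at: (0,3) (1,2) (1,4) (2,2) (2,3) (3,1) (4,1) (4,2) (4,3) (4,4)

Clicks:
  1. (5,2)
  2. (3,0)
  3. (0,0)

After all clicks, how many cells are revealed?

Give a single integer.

Click 1 (5,2) count=3: revealed 1 new [(5,2)] -> total=1
Click 2 (3,0) count=2: revealed 1 new [(3,0)] -> total=2
Click 3 (0,0) count=0: revealed 6 new [(0,0) (0,1) (1,0) (1,1) (2,0) (2,1)] -> total=8

Answer: 8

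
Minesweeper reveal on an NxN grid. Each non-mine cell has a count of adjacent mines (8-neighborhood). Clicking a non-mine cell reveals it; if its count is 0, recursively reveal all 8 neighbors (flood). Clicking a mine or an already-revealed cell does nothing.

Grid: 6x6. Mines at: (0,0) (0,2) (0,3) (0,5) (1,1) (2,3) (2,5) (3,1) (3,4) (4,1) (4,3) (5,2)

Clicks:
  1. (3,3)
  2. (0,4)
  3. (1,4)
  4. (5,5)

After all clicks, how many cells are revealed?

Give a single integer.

Answer: 7

Derivation:
Click 1 (3,3) count=3: revealed 1 new [(3,3)] -> total=1
Click 2 (0,4) count=2: revealed 1 new [(0,4)] -> total=2
Click 3 (1,4) count=4: revealed 1 new [(1,4)] -> total=3
Click 4 (5,5) count=0: revealed 4 new [(4,4) (4,5) (5,4) (5,5)] -> total=7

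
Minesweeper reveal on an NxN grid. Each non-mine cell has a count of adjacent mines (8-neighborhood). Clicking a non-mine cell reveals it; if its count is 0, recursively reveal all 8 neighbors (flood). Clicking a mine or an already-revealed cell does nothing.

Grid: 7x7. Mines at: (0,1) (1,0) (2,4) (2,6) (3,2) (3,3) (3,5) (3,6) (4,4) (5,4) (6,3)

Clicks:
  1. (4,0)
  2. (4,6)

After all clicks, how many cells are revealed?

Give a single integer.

Click 1 (4,0) count=0: revealed 13 new [(2,0) (2,1) (3,0) (3,1) (4,0) (4,1) (4,2) (5,0) (5,1) (5,2) (6,0) (6,1) (6,2)] -> total=13
Click 2 (4,6) count=2: revealed 1 new [(4,6)] -> total=14

Answer: 14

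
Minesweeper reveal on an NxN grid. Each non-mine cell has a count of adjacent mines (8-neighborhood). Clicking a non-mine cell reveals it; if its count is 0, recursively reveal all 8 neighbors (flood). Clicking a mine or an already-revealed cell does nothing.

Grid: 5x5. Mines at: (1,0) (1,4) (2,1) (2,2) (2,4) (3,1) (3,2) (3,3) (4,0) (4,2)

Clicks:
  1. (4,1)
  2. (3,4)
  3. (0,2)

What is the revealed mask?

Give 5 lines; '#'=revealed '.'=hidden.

Click 1 (4,1) count=4: revealed 1 new [(4,1)] -> total=1
Click 2 (3,4) count=2: revealed 1 new [(3,4)] -> total=2
Click 3 (0,2) count=0: revealed 6 new [(0,1) (0,2) (0,3) (1,1) (1,2) (1,3)] -> total=8

Answer: .###.
.###.
.....
....#
.#...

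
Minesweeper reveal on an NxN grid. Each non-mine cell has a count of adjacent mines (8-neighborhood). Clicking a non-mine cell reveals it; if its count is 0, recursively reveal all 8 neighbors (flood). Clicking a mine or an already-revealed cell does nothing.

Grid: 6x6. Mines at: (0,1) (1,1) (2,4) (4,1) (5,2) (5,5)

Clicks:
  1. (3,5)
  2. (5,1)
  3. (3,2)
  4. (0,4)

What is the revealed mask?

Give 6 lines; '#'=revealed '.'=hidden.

Click 1 (3,5) count=1: revealed 1 new [(3,5)] -> total=1
Click 2 (5,1) count=2: revealed 1 new [(5,1)] -> total=2
Click 3 (3,2) count=1: revealed 1 new [(3,2)] -> total=3
Click 4 (0,4) count=0: revealed 8 new [(0,2) (0,3) (0,4) (0,5) (1,2) (1,3) (1,4) (1,5)] -> total=11

Answer: ..####
..####
......
..#..#
......
.#....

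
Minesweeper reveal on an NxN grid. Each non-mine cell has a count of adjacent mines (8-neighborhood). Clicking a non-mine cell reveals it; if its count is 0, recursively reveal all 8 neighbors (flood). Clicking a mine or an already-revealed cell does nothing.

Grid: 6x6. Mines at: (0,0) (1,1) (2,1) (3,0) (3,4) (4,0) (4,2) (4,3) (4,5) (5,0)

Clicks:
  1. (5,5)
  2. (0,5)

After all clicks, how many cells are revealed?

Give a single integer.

Click 1 (5,5) count=1: revealed 1 new [(5,5)] -> total=1
Click 2 (0,5) count=0: revealed 12 new [(0,2) (0,3) (0,4) (0,5) (1,2) (1,3) (1,4) (1,5) (2,2) (2,3) (2,4) (2,5)] -> total=13

Answer: 13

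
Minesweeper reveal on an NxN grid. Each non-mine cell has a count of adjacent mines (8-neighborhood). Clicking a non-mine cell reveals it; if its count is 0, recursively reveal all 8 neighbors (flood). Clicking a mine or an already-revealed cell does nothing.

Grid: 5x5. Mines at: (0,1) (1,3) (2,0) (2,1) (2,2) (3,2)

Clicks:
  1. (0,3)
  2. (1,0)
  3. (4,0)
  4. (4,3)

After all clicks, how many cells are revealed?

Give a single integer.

Click 1 (0,3) count=1: revealed 1 new [(0,3)] -> total=1
Click 2 (1,0) count=3: revealed 1 new [(1,0)] -> total=2
Click 3 (4,0) count=0: revealed 4 new [(3,0) (3,1) (4,0) (4,1)] -> total=6
Click 4 (4,3) count=1: revealed 1 new [(4,3)] -> total=7

Answer: 7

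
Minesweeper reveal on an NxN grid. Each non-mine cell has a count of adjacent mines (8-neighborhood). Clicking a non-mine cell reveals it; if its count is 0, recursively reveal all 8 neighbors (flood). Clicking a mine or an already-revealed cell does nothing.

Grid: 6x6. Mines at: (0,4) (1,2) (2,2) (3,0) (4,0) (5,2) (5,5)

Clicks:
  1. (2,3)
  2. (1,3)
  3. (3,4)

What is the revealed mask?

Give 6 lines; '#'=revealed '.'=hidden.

Click 1 (2,3) count=2: revealed 1 new [(2,3)] -> total=1
Click 2 (1,3) count=3: revealed 1 new [(1,3)] -> total=2
Click 3 (3,4) count=0: revealed 10 new [(1,4) (1,5) (2,4) (2,5) (3,3) (3,4) (3,5) (4,3) (4,4) (4,5)] -> total=12

Answer: ......
...###
...###
...###
...###
......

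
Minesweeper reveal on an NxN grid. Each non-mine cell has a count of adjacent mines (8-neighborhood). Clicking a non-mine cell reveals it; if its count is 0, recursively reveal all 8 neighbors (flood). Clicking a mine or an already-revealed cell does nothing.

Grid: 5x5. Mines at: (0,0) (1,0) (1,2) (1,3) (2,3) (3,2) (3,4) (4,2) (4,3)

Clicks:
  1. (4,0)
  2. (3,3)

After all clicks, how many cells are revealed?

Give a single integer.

Answer: 7

Derivation:
Click 1 (4,0) count=0: revealed 6 new [(2,0) (2,1) (3,0) (3,1) (4,0) (4,1)] -> total=6
Click 2 (3,3) count=5: revealed 1 new [(3,3)] -> total=7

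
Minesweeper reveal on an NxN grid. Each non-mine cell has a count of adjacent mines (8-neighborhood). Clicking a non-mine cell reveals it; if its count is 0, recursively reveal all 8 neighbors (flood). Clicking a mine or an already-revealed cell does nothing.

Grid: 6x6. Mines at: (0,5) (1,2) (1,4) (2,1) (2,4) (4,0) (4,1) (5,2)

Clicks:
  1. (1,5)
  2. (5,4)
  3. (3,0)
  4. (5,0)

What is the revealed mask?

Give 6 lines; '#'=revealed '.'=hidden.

Click 1 (1,5) count=3: revealed 1 new [(1,5)] -> total=1
Click 2 (5,4) count=0: revealed 9 new [(3,3) (3,4) (3,5) (4,3) (4,4) (4,5) (5,3) (5,4) (5,5)] -> total=10
Click 3 (3,0) count=3: revealed 1 new [(3,0)] -> total=11
Click 4 (5,0) count=2: revealed 1 new [(5,0)] -> total=12

Answer: ......
.....#
......
#..###
...###
#..###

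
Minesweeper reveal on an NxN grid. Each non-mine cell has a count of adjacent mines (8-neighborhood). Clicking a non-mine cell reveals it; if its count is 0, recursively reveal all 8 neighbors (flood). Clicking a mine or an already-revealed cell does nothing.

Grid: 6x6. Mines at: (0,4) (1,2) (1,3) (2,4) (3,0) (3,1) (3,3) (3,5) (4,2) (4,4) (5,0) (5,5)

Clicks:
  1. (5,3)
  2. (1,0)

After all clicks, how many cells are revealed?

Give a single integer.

Answer: 7

Derivation:
Click 1 (5,3) count=2: revealed 1 new [(5,3)] -> total=1
Click 2 (1,0) count=0: revealed 6 new [(0,0) (0,1) (1,0) (1,1) (2,0) (2,1)] -> total=7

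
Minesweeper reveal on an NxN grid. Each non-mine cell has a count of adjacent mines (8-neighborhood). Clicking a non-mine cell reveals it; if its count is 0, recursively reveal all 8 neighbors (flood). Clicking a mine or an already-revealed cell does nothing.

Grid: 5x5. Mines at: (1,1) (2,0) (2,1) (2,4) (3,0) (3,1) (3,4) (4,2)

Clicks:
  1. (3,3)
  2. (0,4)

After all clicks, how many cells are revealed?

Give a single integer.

Click 1 (3,3) count=3: revealed 1 new [(3,3)] -> total=1
Click 2 (0,4) count=0: revealed 6 new [(0,2) (0,3) (0,4) (1,2) (1,3) (1,4)] -> total=7

Answer: 7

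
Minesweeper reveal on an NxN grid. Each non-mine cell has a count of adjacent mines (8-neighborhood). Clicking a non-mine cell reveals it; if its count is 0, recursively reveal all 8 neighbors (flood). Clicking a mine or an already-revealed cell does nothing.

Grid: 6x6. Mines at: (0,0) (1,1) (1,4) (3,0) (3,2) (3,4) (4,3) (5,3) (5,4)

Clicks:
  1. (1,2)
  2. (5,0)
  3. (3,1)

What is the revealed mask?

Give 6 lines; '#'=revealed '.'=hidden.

Click 1 (1,2) count=1: revealed 1 new [(1,2)] -> total=1
Click 2 (5,0) count=0: revealed 6 new [(4,0) (4,1) (4,2) (5,0) (5,1) (5,2)] -> total=7
Click 3 (3,1) count=2: revealed 1 new [(3,1)] -> total=8

Answer: ......
..#...
......
.#....
###...
###...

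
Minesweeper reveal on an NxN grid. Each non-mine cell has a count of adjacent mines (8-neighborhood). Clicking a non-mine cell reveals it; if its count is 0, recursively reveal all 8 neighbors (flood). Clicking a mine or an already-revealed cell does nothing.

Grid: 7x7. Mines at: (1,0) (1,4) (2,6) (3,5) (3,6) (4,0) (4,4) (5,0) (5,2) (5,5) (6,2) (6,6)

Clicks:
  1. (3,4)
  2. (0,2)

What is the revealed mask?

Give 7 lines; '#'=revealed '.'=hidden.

Click 1 (3,4) count=2: revealed 1 new [(3,4)] -> total=1
Click 2 (0,2) count=0: revealed 15 new [(0,1) (0,2) (0,3) (1,1) (1,2) (1,3) (2,1) (2,2) (2,3) (3,1) (3,2) (3,3) (4,1) (4,2) (4,3)] -> total=16

Answer: .###...
.###...
.###...
.####..
.###...
.......
.......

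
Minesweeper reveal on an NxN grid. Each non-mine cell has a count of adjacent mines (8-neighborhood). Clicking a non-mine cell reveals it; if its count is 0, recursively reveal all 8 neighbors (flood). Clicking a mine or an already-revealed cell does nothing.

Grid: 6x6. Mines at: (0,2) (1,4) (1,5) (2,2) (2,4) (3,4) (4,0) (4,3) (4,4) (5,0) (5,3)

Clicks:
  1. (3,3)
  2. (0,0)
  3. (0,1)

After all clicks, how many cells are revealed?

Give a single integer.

Click 1 (3,3) count=5: revealed 1 new [(3,3)] -> total=1
Click 2 (0,0) count=0: revealed 8 new [(0,0) (0,1) (1,0) (1,1) (2,0) (2,1) (3,0) (3,1)] -> total=9
Click 3 (0,1) count=1: revealed 0 new [(none)] -> total=9

Answer: 9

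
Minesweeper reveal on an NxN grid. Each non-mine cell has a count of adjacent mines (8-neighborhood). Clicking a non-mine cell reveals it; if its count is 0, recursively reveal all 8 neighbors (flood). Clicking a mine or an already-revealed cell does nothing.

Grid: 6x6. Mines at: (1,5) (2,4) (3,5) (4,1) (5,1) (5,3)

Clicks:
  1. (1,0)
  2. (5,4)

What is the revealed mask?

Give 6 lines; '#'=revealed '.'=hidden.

Click 1 (1,0) count=0: revealed 18 new [(0,0) (0,1) (0,2) (0,3) (0,4) (1,0) (1,1) (1,2) (1,3) (1,4) (2,0) (2,1) (2,2) (2,3) (3,0) (3,1) (3,2) (3,3)] -> total=18
Click 2 (5,4) count=1: revealed 1 new [(5,4)] -> total=19

Answer: #####.
#####.
####..
####..
......
....#.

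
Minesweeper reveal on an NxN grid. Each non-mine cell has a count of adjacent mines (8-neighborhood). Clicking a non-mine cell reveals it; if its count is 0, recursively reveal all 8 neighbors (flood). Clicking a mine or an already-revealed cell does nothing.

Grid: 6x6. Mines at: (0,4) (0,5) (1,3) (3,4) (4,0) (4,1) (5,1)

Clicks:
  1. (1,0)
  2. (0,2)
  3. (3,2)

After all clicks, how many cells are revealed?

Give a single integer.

Answer: 12

Derivation:
Click 1 (1,0) count=0: revealed 12 new [(0,0) (0,1) (0,2) (1,0) (1,1) (1,2) (2,0) (2,1) (2,2) (3,0) (3,1) (3,2)] -> total=12
Click 2 (0,2) count=1: revealed 0 new [(none)] -> total=12
Click 3 (3,2) count=1: revealed 0 new [(none)] -> total=12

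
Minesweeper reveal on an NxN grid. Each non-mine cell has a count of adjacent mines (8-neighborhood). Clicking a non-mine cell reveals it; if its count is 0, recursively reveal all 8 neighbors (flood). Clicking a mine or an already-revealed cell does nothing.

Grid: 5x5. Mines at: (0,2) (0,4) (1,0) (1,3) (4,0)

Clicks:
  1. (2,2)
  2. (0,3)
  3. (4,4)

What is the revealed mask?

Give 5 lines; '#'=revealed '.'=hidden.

Click 1 (2,2) count=1: revealed 1 new [(2,2)] -> total=1
Click 2 (0,3) count=3: revealed 1 new [(0,3)] -> total=2
Click 3 (4,4) count=0: revealed 11 new [(2,1) (2,3) (2,4) (3,1) (3,2) (3,3) (3,4) (4,1) (4,2) (4,3) (4,4)] -> total=13

Answer: ...#.
.....
.####
.####
.####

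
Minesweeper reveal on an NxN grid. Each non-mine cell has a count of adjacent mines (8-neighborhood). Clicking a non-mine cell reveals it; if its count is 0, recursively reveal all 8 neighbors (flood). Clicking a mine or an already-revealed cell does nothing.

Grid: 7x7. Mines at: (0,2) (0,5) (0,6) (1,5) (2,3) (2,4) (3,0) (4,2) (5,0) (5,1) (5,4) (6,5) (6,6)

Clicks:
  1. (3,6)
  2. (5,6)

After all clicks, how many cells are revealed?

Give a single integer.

Answer: 8

Derivation:
Click 1 (3,6) count=0: revealed 8 new [(2,5) (2,6) (3,5) (3,6) (4,5) (4,6) (5,5) (5,6)] -> total=8
Click 2 (5,6) count=2: revealed 0 new [(none)] -> total=8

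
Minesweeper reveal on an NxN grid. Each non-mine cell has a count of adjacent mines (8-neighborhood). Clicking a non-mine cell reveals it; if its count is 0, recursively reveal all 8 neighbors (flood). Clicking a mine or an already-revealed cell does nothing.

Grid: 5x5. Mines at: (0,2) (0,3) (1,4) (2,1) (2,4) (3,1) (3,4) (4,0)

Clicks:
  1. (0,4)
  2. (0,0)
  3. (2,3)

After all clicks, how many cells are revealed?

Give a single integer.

Answer: 6

Derivation:
Click 1 (0,4) count=2: revealed 1 new [(0,4)] -> total=1
Click 2 (0,0) count=0: revealed 4 new [(0,0) (0,1) (1,0) (1,1)] -> total=5
Click 3 (2,3) count=3: revealed 1 new [(2,3)] -> total=6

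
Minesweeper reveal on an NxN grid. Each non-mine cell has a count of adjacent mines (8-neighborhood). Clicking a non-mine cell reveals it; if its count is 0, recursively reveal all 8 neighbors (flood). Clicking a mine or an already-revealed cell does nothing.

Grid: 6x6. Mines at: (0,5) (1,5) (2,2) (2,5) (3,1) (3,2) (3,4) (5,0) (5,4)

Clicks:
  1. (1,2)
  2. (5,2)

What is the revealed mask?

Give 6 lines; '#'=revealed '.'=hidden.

Answer: ......
..#...
......
......
.###..
.###..

Derivation:
Click 1 (1,2) count=1: revealed 1 new [(1,2)] -> total=1
Click 2 (5,2) count=0: revealed 6 new [(4,1) (4,2) (4,3) (5,1) (5,2) (5,3)] -> total=7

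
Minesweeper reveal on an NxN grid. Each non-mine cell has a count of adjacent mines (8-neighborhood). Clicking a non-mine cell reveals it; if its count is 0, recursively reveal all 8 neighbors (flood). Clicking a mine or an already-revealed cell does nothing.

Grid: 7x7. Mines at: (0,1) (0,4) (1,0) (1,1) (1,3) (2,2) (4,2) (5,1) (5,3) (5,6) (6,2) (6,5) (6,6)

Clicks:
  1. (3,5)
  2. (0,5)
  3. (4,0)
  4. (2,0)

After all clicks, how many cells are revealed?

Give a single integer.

Answer: 19

Derivation:
Click 1 (3,5) count=0: revealed 17 new [(0,5) (0,6) (1,4) (1,5) (1,6) (2,3) (2,4) (2,5) (2,6) (3,3) (3,4) (3,5) (3,6) (4,3) (4,4) (4,5) (4,6)] -> total=17
Click 2 (0,5) count=1: revealed 0 new [(none)] -> total=17
Click 3 (4,0) count=1: revealed 1 new [(4,0)] -> total=18
Click 4 (2,0) count=2: revealed 1 new [(2,0)] -> total=19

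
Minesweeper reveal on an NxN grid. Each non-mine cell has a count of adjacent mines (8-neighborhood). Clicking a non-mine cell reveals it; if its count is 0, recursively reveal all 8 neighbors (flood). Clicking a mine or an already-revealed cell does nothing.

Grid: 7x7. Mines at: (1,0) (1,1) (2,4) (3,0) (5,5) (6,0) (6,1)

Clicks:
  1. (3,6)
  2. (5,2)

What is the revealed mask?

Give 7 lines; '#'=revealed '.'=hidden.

Click 1 (3,6) count=0: revealed 16 new [(0,2) (0,3) (0,4) (0,5) (0,6) (1,2) (1,3) (1,4) (1,5) (1,6) (2,5) (2,6) (3,5) (3,6) (4,5) (4,6)] -> total=16
Click 2 (5,2) count=1: revealed 1 new [(5,2)] -> total=17

Answer: ..#####
..#####
.....##
.....##
.....##
..#....
.......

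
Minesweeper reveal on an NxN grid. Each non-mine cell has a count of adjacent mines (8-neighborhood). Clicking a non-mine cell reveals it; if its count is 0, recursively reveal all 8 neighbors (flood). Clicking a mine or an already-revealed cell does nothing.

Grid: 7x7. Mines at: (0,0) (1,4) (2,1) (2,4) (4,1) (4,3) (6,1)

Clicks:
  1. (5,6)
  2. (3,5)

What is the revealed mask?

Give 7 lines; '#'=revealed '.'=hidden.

Answer: .....##
.....##
.....##
....###
....###
..#####
..#####

Derivation:
Click 1 (5,6) count=0: revealed 22 new [(0,5) (0,6) (1,5) (1,6) (2,5) (2,6) (3,4) (3,5) (3,6) (4,4) (4,5) (4,6) (5,2) (5,3) (5,4) (5,5) (5,6) (6,2) (6,3) (6,4) (6,5) (6,6)] -> total=22
Click 2 (3,5) count=1: revealed 0 new [(none)] -> total=22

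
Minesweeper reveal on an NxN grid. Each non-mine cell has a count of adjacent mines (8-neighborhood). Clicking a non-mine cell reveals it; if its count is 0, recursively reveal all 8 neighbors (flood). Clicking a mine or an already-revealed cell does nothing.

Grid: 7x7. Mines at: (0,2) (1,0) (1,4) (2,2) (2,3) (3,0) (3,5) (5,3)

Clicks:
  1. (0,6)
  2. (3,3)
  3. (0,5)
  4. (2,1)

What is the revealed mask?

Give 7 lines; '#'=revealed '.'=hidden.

Click 1 (0,6) count=0: revealed 6 new [(0,5) (0,6) (1,5) (1,6) (2,5) (2,6)] -> total=6
Click 2 (3,3) count=2: revealed 1 new [(3,3)] -> total=7
Click 3 (0,5) count=1: revealed 0 new [(none)] -> total=7
Click 4 (2,1) count=3: revealed 1 new [(2,1)] -> total=8

Answer: .....##
.....##
.#...##
...#...
.......
.......
.......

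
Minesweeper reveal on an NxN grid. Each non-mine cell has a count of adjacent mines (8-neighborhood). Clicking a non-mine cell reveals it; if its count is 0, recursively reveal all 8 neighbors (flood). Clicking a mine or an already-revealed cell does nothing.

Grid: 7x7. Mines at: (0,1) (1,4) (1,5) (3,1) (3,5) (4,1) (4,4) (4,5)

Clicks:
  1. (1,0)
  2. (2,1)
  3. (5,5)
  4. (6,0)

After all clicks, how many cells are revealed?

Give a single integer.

Answer: 16

Derivation:
Click 1 (1,0) count=1: revealed 1 new [(1,0)] -> total=1
Click 2 (2,1) count=1: revealed 1 new [(2,1)] -> total=2
Click 3 (5,5) count=2: revealed 1 new [(5,5)] -> total=3
Click 4 (6,0) count=0: revealed 13 new [(5,0) (5,1) (5,2) (5,3) (5,4) (5,6) (6,0) (6,1) (6,2) (6,3) (6,4) (6,5) (6,6)] -> total=16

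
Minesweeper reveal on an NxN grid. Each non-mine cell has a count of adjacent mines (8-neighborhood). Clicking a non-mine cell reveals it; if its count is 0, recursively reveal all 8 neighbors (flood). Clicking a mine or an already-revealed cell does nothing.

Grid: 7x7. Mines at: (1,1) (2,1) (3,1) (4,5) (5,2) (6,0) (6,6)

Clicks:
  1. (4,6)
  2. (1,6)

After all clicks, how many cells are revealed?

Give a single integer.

Answer: 24

Derivation:
Click 1 (4,6) count=1: revealed 1 new [(4,6)] -> total=1
Click 2 (1,6) count=0: revealed 23 new [(0,2) (0,3) (0,4) (0,5) (0,6) (1,2) (1,3) (1,4) (1,5) (1,6) (2,2) (2,3) (2,4) (2,5) (2,6) (3,2) (3,3) (3,4) (3,5) (3,6) (4,2) (4,3) (4,4)] -> total=24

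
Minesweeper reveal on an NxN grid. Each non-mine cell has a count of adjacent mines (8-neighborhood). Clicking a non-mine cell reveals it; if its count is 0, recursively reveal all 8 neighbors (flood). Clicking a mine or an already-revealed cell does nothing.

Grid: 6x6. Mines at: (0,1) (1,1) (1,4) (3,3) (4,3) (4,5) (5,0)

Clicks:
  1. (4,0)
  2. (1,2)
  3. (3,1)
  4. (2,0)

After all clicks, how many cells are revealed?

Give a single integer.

Answer: 10

Derivation:
Click 1 (4,0) count=1: revealed 1 new [(4,0)] -> total=1
Click 2 (1,2) count=2: revealed 1 new [(1,2)] -> total=2
Click 3 (3,1) count=0: revealed 8 new [(2,0) (2,1) (2,2) (3,0) (3,1) (3,2) (4,1) (4,2)] -> total=10
Click 4 (2,0) count=1: revealed 0 new [(none)] -> total=10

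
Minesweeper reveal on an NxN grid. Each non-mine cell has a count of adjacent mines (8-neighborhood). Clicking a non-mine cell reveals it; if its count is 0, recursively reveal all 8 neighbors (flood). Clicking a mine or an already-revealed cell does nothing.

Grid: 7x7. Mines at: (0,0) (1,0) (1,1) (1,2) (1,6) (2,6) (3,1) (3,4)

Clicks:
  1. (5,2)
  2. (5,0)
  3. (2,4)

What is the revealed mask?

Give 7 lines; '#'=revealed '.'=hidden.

Click 1 (5,2) count=0: revealed 23 new [(3,5) (3,6) (4,0) (4,1) (4,2) (4,3) (4,4) (4,5) (4,6) (5,0) (5,1) (5,2) (5,3) (5,4) (5,5) (5,6) (6,0) (6,1) (6,2) (6,3) (6,4) (6,5) (6,6)] -> total=23
Click 2 (5,0) count=0: revealed 0 new [(none)] -> total=23
Click 3 (2,4) count=1: revealed 1 new [(2,4)] -> total=24

Answer: .......
.......
....#..
.....##
#######
#######
#######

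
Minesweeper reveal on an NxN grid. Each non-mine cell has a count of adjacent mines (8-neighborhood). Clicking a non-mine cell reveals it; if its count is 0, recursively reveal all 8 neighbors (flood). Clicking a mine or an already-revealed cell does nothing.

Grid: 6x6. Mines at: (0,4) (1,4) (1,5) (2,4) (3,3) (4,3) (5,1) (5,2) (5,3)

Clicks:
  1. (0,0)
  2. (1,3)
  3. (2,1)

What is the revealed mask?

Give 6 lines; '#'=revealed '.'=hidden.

Answer: ####..
####..
####..
###...
###...
......

Derivation:
Click 1 (0,0) count=0: revealed 18 new [(0,0) (0,1) (0,2) (0,3) (1,0) (1,1) (1,2) (1,3) (2,0) (2,1) (2,2) (2,3) (3,0) (3,1) (3,2) (4,0) (4,1) (4,2)] -> total=18
Click 2 (1,3) count=3: revealed 0 new [(none)] -> total=18
Click 3 (2,1) count=0: revealed 0 new [(none)] -> total=18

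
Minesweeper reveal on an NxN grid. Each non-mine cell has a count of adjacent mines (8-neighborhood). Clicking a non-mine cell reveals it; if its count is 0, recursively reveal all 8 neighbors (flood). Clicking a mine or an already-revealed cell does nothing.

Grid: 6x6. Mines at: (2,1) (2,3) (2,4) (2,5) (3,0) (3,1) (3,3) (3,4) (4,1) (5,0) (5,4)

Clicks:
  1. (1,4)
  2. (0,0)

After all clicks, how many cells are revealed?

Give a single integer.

Answer: 12

Derivation:
Click 1 (1,4) count=3: revealed 1 new [(1,4)] -> total=1
Click 2 (0,0) count=0: revealed 11 new [(0,0) (0,1) (0,2) (0,3) (0,4) (0,5) (1,0) (1,1) (1,2) (1,3) (1,5)] -> total=12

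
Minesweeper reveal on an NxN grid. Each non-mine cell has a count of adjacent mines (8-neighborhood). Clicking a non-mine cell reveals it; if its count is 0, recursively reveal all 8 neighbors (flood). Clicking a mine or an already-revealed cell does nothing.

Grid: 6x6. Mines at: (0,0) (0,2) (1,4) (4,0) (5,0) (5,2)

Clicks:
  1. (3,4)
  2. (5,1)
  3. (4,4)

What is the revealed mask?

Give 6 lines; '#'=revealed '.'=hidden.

Answer: ......
####..
######
######
.#####
.#.###

Derivation:
Click 1 (3,4) count=0: revealed 24 new [(1,0) (1,1) (1,2) (1,3) (2,0) (2,1) (2,2) (2,3) (2,4) (2,5) (3,0) (3,1) (3,2) (3,3) (3,4) (3,5) (4,1) (4,2) (4,3) (4,4) (4,5) (5,3) (5,4) (5,5)] -> total=24
Click 2 (5,1) count=3: revealed 1 new [(5,1)] -> total=25
Click 3 (4,4) count=0: revealed 0 new [(none)] -> total=25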